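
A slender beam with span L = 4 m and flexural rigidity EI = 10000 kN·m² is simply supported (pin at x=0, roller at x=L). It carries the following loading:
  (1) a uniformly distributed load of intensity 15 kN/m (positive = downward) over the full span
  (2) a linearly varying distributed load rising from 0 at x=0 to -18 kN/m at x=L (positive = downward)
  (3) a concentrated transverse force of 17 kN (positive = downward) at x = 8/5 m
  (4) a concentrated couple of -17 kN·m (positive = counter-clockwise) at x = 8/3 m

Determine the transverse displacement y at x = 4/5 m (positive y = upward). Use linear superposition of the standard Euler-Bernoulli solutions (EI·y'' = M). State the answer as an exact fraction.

Load 1 — uniform load w=15 kN/m over full span:
  y_1 = -wx(L³-2Lx²+x³)/(24EI) = -15·(4/5)·(4³-2·4·(4/5)²+(4/5)³)/(24·10000) = -232/78125 m
Load 2 — triangular load w₀=-18 kN/m (0→w₀ over full span):
  y_2 = -w₀x(7L⁴-10L²x²+3x⁴)/(360LEI) = -(-18)·(4/5)·(7·4⁴-10·4²·(4/5)²+3·(4/5)⁴)/(360·4·10000) = 16512/9765625 m
Load 3 — point force P=17 kN at a=8/5 m (b=L-a=12/5):
  y_3 = -Pbx(L²-b²-x²)/(6LEI)  [x≤a] = -17·(12/5)·(4/5)·(4²-(12/5)²-(4/5)²)/(6·4·10000) = -102/78125 m
Load 4 — applied couple M₀=-17 kN·m at a=8/3 m (b=L-a=4/3):
  y_4 = (M₀x³/(6L)+C₁x)/EI  [x≤a] with C₁=M₀(3b²-L²)/(6L)=68/9 = ((-17)·(4/5)³/(6·4)+(68/9)·(4/5))/10000 = 799/1406250 m
Superposition: y = Σ y_i = -354409/175781250 m ≈ -0.002016 m

y(4/5) = -354409/175781250 m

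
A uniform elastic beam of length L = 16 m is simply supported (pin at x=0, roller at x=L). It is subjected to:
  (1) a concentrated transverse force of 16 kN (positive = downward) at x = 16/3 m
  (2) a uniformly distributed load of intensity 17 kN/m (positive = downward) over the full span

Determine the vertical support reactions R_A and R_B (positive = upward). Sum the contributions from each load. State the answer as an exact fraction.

Load 1 — point force P=16 kN at a=16/3 m (b=L-a=32/3):
  R_A = Pb/L = 16·(32/3)/16 = 32/3 kN
  R_B = Pa/L = 16·(16/3)/16 = 16/3 kN
Load 2 — uniform load w=17 kN/m over full span:
  R_A = wL/2 = 17·16/2 = 136 kN
  R_B = wL/2 = 17·16/2 = 136 kN
Superposition: R_A = 440/3 kN, R_B = 424/3 kN

R_A = 440/3 kN, R_B = 424/3 kN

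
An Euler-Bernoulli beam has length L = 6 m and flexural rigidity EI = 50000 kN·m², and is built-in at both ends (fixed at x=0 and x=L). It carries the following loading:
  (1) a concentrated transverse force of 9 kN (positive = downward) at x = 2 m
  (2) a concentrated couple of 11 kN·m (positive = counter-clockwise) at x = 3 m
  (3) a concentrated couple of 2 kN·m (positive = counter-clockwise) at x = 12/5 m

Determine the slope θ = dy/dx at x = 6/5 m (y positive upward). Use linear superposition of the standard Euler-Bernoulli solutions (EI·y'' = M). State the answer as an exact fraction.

θ(6/5) = -3789/31250000 rad

Load 1 — point force P=9 kN at a=2 m (b=L-a=4):
  θ_1 = -Pb²x(2aL-(3a+b)x)/(2L³EI)  [x≤a] = -9·4²·(6/5)·(2·2·6-(3·2+4)·(6/5))/(2·6³·50000) = -3/31250 rad
Load 2 — applied couple M₀=11 kN·m at a=3 m (b=L-a=3):
  θ_2 = (R_Ax²/2 - M_Ax)/EI  [x≤a] with R_A=11/4, M_A=11/4 = ((11/4)·(6/5)²/2 - (11/4)·(6/5))/50000 = -33/1250000 rad
Load 3 — applied couple M₀=2 kN·m at a=12/5 m (b=L-a=18/5):
  θ_3 = (R_Ax²/2 - M_Ax)/EI  [x≤a] with R_A=12/25, M_A=6/25 = ((12/25)·(6/5)²/2 - (6/25)·(6/5))/50000 = 9/7812500 rad
Superposition: θ = Σ θ_i = -3789/31250000 rad ≈ -0.000121 rad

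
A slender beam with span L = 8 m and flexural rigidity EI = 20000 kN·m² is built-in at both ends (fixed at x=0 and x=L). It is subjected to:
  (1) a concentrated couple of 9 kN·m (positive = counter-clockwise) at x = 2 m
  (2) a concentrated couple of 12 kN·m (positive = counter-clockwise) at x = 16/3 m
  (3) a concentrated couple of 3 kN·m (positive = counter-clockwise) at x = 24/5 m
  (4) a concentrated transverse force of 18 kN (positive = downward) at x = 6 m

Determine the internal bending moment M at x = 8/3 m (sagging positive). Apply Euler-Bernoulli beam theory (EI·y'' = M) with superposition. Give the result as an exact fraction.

M(8/3) = -1649/1200 kN·m

Load 1 — applied couple M₀=9 kN·m at a=2 m (b=L-a=6):
  M_1 = R_Ax - M_A - M₀  [x>a] with R_A=81/64, M_A=-27/16 = (81/64)·(8/3) - (-27/16) - 9 = -63/16 kN·m
Load 2 — applied couple M₀=12 kN·m at a=16/3 m (b=L-a=8/3):
  M_2 = R_Ax - M_A  [x≤a] with R_A=2, M_A=4 = 2·(8/3) - 4 = 4/3 kN·m
Load 3 — applied couple M₀=3 kN·m at a=24/5 m (b=L-a=16/5):
  M_3 = R_Ax - M_A  [x≤a] with R_A=27/50, M_A=24/25 = (27/50)·(8/3) - (24/25) = 12/25 kN·m
Load 4 — point force P=18 kN at a=6 m (b=L-a=2):
  M_4 = Pb²(3a+b)x/L³ - Pab²/L²  [x≤a] = 18·2²·(3·6+2)·(8/3)/8³ - 18·6·2²/8² = 3/4 kN·m
Superposition: M = Σ M_i = -1649/1200 kN·m ≈ -1.374167 kN·m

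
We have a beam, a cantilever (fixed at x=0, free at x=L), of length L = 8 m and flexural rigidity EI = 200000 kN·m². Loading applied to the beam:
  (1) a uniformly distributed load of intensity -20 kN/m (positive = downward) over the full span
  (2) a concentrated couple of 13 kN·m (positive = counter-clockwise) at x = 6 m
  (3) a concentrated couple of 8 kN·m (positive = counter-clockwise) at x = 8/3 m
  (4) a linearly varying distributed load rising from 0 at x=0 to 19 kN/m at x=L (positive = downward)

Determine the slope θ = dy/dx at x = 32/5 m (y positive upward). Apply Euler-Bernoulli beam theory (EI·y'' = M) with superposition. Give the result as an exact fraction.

Load 1 — uniform load w=-20 kN/m over full span:
  θ_1 = -wx(x²-3Lx+3L²)/(6EI) = -(-20)·(32/5)·((32/5)²-3·8·(32/5)+3·8²)/(6·200000) = 1984/234375 rad
Load 2 — applied couple M₀=13 kN·m at a=6 m (b=L-a=2):
  θ_2 = M₀a/EI  [x>a] = 13·6/200000 = 39/100000 rad
Load 3 — applied couple M₀=8 kN·m at a=8/3 m (b=L-a=16/3):
  θ_3 = M₀a/EI  [x>a] = 8·(8/3)/200000 = 1/9375 rad
Load 4 — triangular load w₀=19 kN/m (0→w₀ over full span):
  θ_4 = (w₀Lx²/4-w₀L²x/3-w₀x⁴/(24L))/EI = (19·8·(32/5)²/4-19·8²·(32/5)/3-19·(32/5)⁴/(24·8))/200000 = -35264/5859375 rad
Superposition: θ = Σ θ_i = 183959/62500000 rad ≈ 0.002943 rad

θ(32/5) = 183959/62500000 rad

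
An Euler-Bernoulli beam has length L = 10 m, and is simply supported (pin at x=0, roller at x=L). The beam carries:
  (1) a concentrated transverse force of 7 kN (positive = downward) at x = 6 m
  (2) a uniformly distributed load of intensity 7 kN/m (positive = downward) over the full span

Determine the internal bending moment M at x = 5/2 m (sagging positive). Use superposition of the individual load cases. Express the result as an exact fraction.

M(5/2) = 581/8 kN·m

Load 1 — point force P=7 kN at a=6 m (b=L-a=4):
  M_1 = Pbx/L  [x≤a] = 7·4·(5/2)/10 = 7 kN·m
Load 2 — uniform load w=7 kN/m over full span:
  M_2 = wx(L-x)/2 = 7·(5/2)·(10-(5/2))/2 = 525/8 kN·m
Superposition: M = Σ M_i = 581/8 kN·m ≈ 72.625000 kN·m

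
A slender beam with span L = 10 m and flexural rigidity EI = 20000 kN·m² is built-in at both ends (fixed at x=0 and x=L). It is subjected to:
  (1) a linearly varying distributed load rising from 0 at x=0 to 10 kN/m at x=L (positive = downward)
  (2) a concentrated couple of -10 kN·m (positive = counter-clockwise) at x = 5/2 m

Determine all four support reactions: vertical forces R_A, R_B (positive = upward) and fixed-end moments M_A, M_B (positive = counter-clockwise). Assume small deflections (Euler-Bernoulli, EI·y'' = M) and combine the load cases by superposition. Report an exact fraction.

Load 1 — triangular load w₀=10 kN/m (0→w₀ over full span):
  R_A = 3w₀L/20 = 3·10·10/20 = 15 kN
  M_A = w₀L²/30 = 10·10²/30 = 100/3 kN·m
  R_B = 7w₀L/20 = 7·10·10/20 = 35 kN
  M_B = -w₀L²/20 = -10·10²/20 = -50 kN·m
Load 2 — applied couple M₀=-10 kN·m at a=5/2 m (b=L-a=15/2):
  R_A = 6M₀ab/L³ = 6·(-10)·(5/2)·(15/2)/10³ = -9/8 kN
  M_A = M₀b(2a-b)/L² = (-10)·(15/2)·(2·(5/2)-(15/2))/10² = 15/8 kN·m
  R_B = -6M₀ab/L³ = -6·(-10)·(5/2)·(15/2)/10³ = 9/8 kN
  M_B = M₀a(2b-a)/L² = (-10)·(5/2)·(2·(15/2)-(5/2))/10² = -25/8 kN·m
Superposition: R_A = 111/8 kN, M_A = 845/24 kN·m, R_B = 289/8 kN, M_B = -425/8 kN·m

R_A = 111/8 kN, M_A = 845/24 kN·m, R_B = 289/8 kN, M_B = -425/8 kN·m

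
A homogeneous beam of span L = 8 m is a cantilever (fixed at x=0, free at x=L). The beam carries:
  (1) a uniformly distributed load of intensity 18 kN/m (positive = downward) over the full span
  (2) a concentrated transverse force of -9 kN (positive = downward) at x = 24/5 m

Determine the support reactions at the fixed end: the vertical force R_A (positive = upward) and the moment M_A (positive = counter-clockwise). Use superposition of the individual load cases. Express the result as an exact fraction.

R_A = 135 kN, M_A = 2664/5 kN·m

Load 1 — uniform load w=18 kN/m over full span:
  R_A = wL = 18·8 = 144 kN
  M_A = wL²/2 = 18·8²/2 = 576 kN·m
Load 2 — point force P=-9 kN at a=24/5 m (b=L-a=16/5):
  R_A = P = (-9) = -9 kN
  M_A = Pa = (-9)·(24/5) = -216/5 kN·m
Superposition: R_A = 135 kN, M_A = 2664/5 kN·m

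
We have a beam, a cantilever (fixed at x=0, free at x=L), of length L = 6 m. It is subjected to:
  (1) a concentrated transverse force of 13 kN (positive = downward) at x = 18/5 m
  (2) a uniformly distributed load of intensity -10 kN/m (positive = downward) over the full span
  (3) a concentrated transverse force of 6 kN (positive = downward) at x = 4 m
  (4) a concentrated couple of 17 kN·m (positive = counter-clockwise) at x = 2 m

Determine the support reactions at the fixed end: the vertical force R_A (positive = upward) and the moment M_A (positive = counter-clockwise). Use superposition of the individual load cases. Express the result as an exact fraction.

R_A = -41 kN, M_A = -631/5 kN·m

Load 1 — point force P=13 kN at a=18/5 m (b=L-a=12/5):
  R_A = P = 13 kN
  M_A = Pa = 13·(18/5) = 234/5 kN·m
Load 2 — uniform load w=-10 kN/m over full span:
  R_A = wL = (-10)·6 = -60 kN
  M_A = wL²/2 = (-10)·6²/2 = -180 kN·m
Load 3 — point force P=6 kN at a=4 m (b=L-a=2):
  R_A = P = 6 kN
  M_A = Pa = 6·4 = 24 kN·m
Load 4 — applied couple M₀=17 kN·m at a=2 m (b=L-a=4):
  R_A = 0 kN
  M_A = -M₀ = -17 kN·m
Superposition: R_A = -41 kN, M_A = -631/5 kN·m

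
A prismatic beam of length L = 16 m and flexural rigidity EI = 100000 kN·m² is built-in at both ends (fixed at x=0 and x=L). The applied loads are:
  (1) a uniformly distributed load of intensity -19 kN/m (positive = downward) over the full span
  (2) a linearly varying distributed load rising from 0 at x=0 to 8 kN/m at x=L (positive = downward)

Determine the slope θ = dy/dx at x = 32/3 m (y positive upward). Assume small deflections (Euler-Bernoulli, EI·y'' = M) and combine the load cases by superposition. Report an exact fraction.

Load 1 — uniform load w=-19 kN/m over full span:
  θ_1 = -wx(L-x)(L-2x)/(12EI) = -(-19)·(32/3)·(16-(32/3))·(16-2·(32/3))/(12·100000) = -1216/253125 rad
Load 2 — triangular load w₀=8 kN/m (0→w₀ over full span):
  θ_2 = -w₀(2x(L-x)(L-2x)(x+2L)+x²(L-x)²)/(120LEI) = -8·(2·(32/3)·(16-(32/3))·(16-2·(32/3))·((32/3)+2·16)+(32/3)²·(16-(32/3))²)/(120·16·100000) = 3584/3796875 rad
Superposition: θ = Σ θ_i = -14656/3796875 rad ≈ -0.003860 rad

θ(32/3) = -14656/3796875 rad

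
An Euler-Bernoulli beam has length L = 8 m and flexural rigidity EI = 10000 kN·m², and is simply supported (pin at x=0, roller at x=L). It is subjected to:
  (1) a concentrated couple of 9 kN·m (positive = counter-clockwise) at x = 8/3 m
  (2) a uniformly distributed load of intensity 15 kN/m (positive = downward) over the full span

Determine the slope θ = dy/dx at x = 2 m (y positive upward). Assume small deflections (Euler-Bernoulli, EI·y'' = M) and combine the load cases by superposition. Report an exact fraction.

Load 1 — applied couple M₀=9 kN·m at a=8/3 m (b=L-a=16/3):
  θ_1 = (M₀x²/(2L)+C₁)/EI  [x≤a] with C₁=M₀(3b²-L²)/(6L)=4 = (9·2²/(2·8)+4)/10000 = 1/1600 rad
Load 2 — uniform load w=15 kN/m over full span:
  θ_2 = -w(L³-6Lx²+4x³)/(24EI) = -15·(8³-6·8·2²+4·2³)/(24·10000) = -11/500 rad
Superposition: θ = Σ θ_i = -171/8000 rad ≈ -0.021375 rad

θ(2) = -171/8000 rad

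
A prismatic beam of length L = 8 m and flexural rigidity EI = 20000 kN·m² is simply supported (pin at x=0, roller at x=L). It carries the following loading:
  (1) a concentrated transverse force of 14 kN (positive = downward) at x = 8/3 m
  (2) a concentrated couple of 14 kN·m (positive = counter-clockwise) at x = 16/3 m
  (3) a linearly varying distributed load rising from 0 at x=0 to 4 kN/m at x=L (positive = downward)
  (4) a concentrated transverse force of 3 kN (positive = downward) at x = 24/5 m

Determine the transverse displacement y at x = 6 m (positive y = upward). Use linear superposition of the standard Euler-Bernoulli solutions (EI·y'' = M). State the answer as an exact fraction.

Load 1 — point force P=14 kN at a=8/3 m (b=L-a=16/3):
  y_1 = -Pa(L-x)(2Lx-a²-x²)/(6LEI)  [x>a] = -14·(8/3)·(8-6)·(2·8·6-(8/3)²-6²)/(6·8·20000) = -833/202500 m
Load 2 — applied couple M₀=14 kN·m at a=16/3 m (b=L-a=8/3):
  y_2 = (M₀x³/(6L)-M₀(x-a)²/2+C₁x)/EI  [x>a] with C₁=M₀(3b²-L²)/(6L)=-112/9 = (14·6³/(6·8)-14·(6-(16/3))²/2+(-112/9)·6)/20000 = -133/180000 m
Load 3 — triangular load w₀=4 kN/m (0→w₀ over full span):
  y_3 = -w₀x(7L⁴-10L²x²+3x⁴)/(360LEI) = -4·6·(7·8⁴-10·8²·6²+3·6⁴)/(360·8·20000) = -119/30000 m
Load 4 — point force P=3 kN at a=24/5 m (b=L-a=16/5):
  y_4 = -Pa(L-x)(2Lx-a²-x²)/(6LEI)  [x>a] = -3·(24/5)·(8-6)·(2·8·6-(24/5)²-6²)/(6·8·20000) = -693/625000 m
Superposition: y = Σ y_i = -2010407/202500000 m ≈ -0.009928 m

y(6) = -2010407/202500000 m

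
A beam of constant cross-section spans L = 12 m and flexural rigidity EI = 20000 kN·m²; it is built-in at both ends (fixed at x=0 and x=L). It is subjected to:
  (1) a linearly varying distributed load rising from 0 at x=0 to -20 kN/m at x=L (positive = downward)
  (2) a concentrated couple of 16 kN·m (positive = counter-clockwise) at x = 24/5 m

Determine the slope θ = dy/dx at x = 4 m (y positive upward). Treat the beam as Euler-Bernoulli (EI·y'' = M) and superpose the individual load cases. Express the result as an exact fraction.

Load 1 — triangular load w₀=-20 kN/m (0→w₀ over full span):
  θ_1 = -w₀(2x(L-x)(L-2x)(x+2L)+x²(L-x)²)/(120LEI) = -(-20)·(2·4·(12-4)·(12-2·4)·(4+2·12)+4²·(12-4)²)/(120·12·20000) = 32/5625 rad
Load 2 — applied couple M₀=16 kN·m at a=24/5 m (b=L-a=36/5):
  θ_2 = (R_Ax²/2 - M_Ax)/EI  [x≤a] with R_A=48/25, M_A=48/25 = ((48/25)·4²/2 - (48/25)·4)/20000 = 6/15625 rad
Superposition: θ = Σ θ_i = 854/140625 rad ≈ 0.006073 rad

θ(4) = 854/140625 rad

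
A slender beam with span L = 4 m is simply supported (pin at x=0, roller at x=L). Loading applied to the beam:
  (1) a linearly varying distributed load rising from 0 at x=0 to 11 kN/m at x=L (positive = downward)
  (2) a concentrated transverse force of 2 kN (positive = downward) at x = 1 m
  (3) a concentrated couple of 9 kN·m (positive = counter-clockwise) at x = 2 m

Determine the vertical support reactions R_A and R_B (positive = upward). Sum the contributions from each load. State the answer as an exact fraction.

R_A = 133/12 kN, R_B = 155/12 kN

Load 1 — triangular load w₀=11 kN/m (0→w₀ over full span):
  R_A = w₀L/6 = 11·4/6 = 22/3 kN
  R_B = w₀L/3 = 11·4/3 = 44/3 kN
Load 2 — point force P=2 kN at a=1 m (b=L-a=3):
  R_A = Pb/L = 2·3/4 = 3/2 kN
  R_B = Pa/L = 2·1/4 = 1/2 kN
Load 3 — applied couple M₀=9 kN·m at a=2 m (b=L-a=2):
  R_A = M₀/L = 9/4 kN
  R_B = -M₀/L = -9/4 kN
Superposition: R_A = 133/12 kN, R_B = 155/12 kN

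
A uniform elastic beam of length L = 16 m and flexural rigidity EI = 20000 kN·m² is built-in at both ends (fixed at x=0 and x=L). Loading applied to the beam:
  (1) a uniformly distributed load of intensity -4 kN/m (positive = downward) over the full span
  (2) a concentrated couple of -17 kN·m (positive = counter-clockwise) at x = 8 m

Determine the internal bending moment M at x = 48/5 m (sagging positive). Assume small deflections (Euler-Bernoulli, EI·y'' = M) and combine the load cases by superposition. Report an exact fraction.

M(48/5) = -9479/300 kN·m

Load 1 — uniform load w=-4 kN/m over full span:
  M_1 = wLx/2 - wL²/12 - wx²/2 = (-4)·16·(48/5)/2 - (-4)·16²/12 - (-4)·(48/5)²/2 = -2816/75 kN·m
Load 2 — applied couple M₀=-17 kN·m at a=8 m (b=L-a=8):
  M_2 = R_Ax - M_A - M₀  [x>a] with R_A=-51/32, M_A=-17/4 = (-51/32)·(48/5) - (-17/4) - (-17) = 119/20 kN·m
Superposition: M = Σ M_i = -9479/300 kN·m ≈ -31.596667 kN·m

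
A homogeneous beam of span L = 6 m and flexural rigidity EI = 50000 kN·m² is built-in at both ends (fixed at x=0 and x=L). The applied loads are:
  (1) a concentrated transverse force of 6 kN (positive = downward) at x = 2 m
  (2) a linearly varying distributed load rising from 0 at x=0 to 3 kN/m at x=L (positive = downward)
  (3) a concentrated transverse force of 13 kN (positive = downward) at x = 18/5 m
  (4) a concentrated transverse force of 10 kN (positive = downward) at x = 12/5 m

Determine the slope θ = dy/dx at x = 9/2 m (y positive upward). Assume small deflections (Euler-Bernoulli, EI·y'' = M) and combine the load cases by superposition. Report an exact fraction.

θ(9/2) = 540657/1600000000 rad

Load 1 — point force P=6 kN at a=2 m (b=L-a=4):
  θ_1 = Pa²(L-x)(2bL-(3b+a)(L-x))/(2L³EI)  [x>a] = 6·2²·(6-(9/2))·(2·4·6-(3·4+2)·(6-(9/2)))/(2·6³·50000) = 9/200000 rad
Load 2 — triangular load w₀=3 kN/m (0→w₀ over full span):
  θ_2 = -w₀(2x(L-x)(L-2x)(x+2L)+x²(L-x)²)/(120LEI) = -3·(2·(9/2)·(6-(9/2))·(6-2·(9/2))·((9/2)+2·6)+(9/2)²·(6-(9/2))²)/(120·6·50000) = 3321/64000000 rad
Load 3 — point force P=13 kN at a=18/5 m (b=L-a=12/5):
  θ_3 = Pa²(L-x)(2bL-(3b+a)(L-x))/(2L³EI)  [x>a] = 13·(18/5)²·(6-(9/2))·(2·(12/5)·6-(3·(12/5)+(18/5))·(6-(9/2)))/(2·6³·50000) = 7371/50000000 rad
Load 4 — point force P=10 kN at a=12/5 m (b=L-a=18/5):
  θ_4 = Pa²(L-x)(2bL-(3b+a)(L-x))/(2L³EI)  [x>a] = 10·(12/5)²·(6-(9/2))·(2·(18/5)·6-(3·(18/5)+(12/5))·(6-(9/2)))/(2·6³·50000) = 117/1250000 rad
Superposition: θ = Σ θ_i = 540657/1600000000 rad ≈ 0.000338 rad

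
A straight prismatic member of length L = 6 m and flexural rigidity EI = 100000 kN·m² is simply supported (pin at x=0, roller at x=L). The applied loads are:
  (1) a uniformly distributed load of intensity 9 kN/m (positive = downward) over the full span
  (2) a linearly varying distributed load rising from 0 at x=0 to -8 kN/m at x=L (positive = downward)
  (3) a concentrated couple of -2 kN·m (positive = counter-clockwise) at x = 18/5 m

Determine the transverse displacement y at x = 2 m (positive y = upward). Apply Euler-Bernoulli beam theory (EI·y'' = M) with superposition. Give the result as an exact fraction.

Load 1 — uniform load w=9 kN/m over full span:
  y_1 = -wx(L³-2Lx²+x³)/(24EI) = -9·2·(6³-2·6·2²+2³)/(24·100000) = -33/25000 m
Load 2 — triangular load w₀=-8 kN/m (0→w₀ over full span):
  y_2 = -w₀x(7L⁴-10L²x²+3x⁴)/(360LEI) = -(-8)·2·(7·6⁴-10·6²·2²+3·2⁴)/(360·6·100000) = 16/28125 m
Load 3 — applied couple M₀=-2 kN·m at a=18/5 m (b=L-a=12/5):
  y_3 = (M₀x³/(6L)+C₁x)/EI  [x≤a] with C₁=M₀(3b²-L²)/(6L)=26/25 = ((-2)·2³/(6·6)+(26/25)·2)/100000 = 23/1406250 m
Superposition: y = Σ y_i = -4133/5625000 m ≈ -0.000735 m

y(2) = -4133/5625000 m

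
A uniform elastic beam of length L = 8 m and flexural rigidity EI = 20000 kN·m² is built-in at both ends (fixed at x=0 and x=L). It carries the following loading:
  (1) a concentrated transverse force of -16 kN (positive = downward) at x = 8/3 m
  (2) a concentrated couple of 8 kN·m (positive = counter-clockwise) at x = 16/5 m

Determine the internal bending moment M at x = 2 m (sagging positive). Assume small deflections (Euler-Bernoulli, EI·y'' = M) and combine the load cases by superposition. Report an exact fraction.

M(2) = -1904/675 kN·m

Load 1 — point force P=-16 kN at a=8/3 m (b=L-a=16/3):
  M_1 = Pb²(3a+b)x/L³ - Pab²/L²  [x≤a] = (-16)·(16/3)²·(3·(8/3)+(16/3))·2/8³ - (-16)·(8/3)·(16/3)²/8² = -128/27 kN·m
Load 2 — applied couple M₀=8 kN·m at a=16/5 m (b=L-a=24/5):
  M_2 = R_Ax - M_A  [x≤a] with R_A=36/25, M_A=24/25 = (36/25)·2 - (24/25) = 48/25 kN·m
Superposition: M = Σ M_i = -1904/675 kN·m ≈ -2.820741 kN·m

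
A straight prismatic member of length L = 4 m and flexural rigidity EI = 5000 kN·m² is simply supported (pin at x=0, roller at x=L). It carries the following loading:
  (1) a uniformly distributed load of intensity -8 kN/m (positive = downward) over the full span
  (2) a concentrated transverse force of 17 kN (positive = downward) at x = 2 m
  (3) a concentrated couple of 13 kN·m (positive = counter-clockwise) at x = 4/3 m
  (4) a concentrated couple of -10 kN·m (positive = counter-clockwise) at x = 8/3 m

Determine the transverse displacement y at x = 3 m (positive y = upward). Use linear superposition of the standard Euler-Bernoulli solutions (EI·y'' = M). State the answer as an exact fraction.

Load 1 — uniform load w=-8 kN/m over full span:
  y_1 = -wx(L³-2Lx²+x³)/(24EI) = -(-8)·3·(4³-2·4·3²+3³)/(24·5000) = 19/5000 m
Load 2 — point force P=17 kN at a=2 m (b=L-a=2):
  y_2 = -Pa(L-x)(2Lx-a²-x²)/(6LEI)  [x>a] = -17·2·(4-3)·(2·4·3-2²-3²)/(6·4·5000) = -187/60000 m
Load 3 — applied couple M₀=13 kN·m at a=4/3 m (b=L-a=8/3):
  y_3 = (M₀x³/(6L)-M₀(x-a)²/2+C₁x)/EI  [x>a] with C₁=M₀(3b²-L²)/(6L)=26/9 = (13·3³/(6·4)-13·(3-(4/3))²/2+(26/9)·3)/5000 = 377/360000 m
Load 4 — applied couple M₀=-10 kN·m at a=8/3 m (b=L-a=4/3):
  y_4 = (M₀x³/(6L)-M₀(x-a)²/2+C₁x)/EI  [x>a] with C₁=M₀(3b²-L²)/(6L)=40/9 = ((-10)·3³/(6·4)-(-10)·(3-(8/3))²/2+(40/9)·3)/5000 = 19/36000 m
Superposition: y = Σ y_i = 271/120000 m ≈ 0.002258 m

y(3) = 271/120000 m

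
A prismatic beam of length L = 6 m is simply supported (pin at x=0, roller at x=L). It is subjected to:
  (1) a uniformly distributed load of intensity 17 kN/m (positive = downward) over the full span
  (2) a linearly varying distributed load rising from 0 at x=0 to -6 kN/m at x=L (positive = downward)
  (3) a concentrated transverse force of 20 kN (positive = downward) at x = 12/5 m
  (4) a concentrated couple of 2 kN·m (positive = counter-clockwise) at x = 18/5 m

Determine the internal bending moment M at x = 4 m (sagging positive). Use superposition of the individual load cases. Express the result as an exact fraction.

M(4) = 70 kN·m

Load 1 — uniform load w=17 kN/m over full span:
  M_1 = wx(L-x)/2 = 17·4·(6-4)/2 = 68 kN·m
Load 2 — triangular load w₀=-6 kN/m (0→w₀ over full span):
  M_2 = w₀Lx/6 - w₀x³/(6L) = (-6)·6·4/6 - (-6)·4³/(6·6) = -40/3 kN·m
Load 3 — point force P=20 kN at a=12/5 m (b=L-a=18/5):
  M_3 = Pa(L-x)/L  [x>a] = 20·(12/5)·(6-4)/6 = 16 kN·m
Load 4 — applied couple M₀=2 kN·m at a=18/5 m (b=L-a=12/5):
  M_4 = M₀x/L - M₀  [x>a] = 2·4/6 - 2 = -2/3 kN·m
Superposition: M = Σ M_i = 70 kN·m ≈ 70.000000 kN·m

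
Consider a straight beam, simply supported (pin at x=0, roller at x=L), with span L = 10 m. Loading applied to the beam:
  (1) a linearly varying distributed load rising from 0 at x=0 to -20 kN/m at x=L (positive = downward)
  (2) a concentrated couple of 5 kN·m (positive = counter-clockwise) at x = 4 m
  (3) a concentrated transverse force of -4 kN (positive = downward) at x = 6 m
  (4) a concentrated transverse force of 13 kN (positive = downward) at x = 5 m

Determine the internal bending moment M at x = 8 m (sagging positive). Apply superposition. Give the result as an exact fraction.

M(8) = -444/5 kN·m

Load 1 — triangular load w₀=-20 kN/m (0→w₀ over full span):
  M_1 = w₀Lx/6 - w₀x³/(6L) = (-20)·10·8/6 - (-20)·8³/(6·10) = -96 kN·m
Load 2 — applied couple M₀=5 kN·m at a=4 m (b=L-a=6):
  M_2 = M₀x/L - M₀  [x>a] = 5·8/10 - 5 = -1 kN·m
Load 3 — point force P=-4 kN at a=6 m (b=L-a=4):
  M_3 = Pa(L-x)/L  [x>a] = (-4)·6·(10-8)/10 = -24/5 kN·m
Load 4 — point force P=13 kN at a=5 m (b=L-a=5):
  M_4 = Pa(L-x)/L  [x>a] = 13·5·(10-8)/10 = 13 kN·m
Superposition: M = Σ M_i = -444/5 kN·m ≈ -88.800000 kN·m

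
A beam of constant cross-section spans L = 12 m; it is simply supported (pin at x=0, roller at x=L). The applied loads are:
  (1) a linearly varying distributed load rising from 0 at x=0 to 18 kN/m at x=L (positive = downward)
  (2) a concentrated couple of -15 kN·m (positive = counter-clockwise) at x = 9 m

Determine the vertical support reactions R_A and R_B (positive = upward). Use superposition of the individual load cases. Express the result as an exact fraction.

Load 1 — triangular load w₀=18 kN/m (0→w₀ over full span):
  R_A = w₀L/6 = 18·12/6 = 36 kN
  R_B = w₀L/3 = 18·12/3 = 72 kN
Load 2 — applied couple M₀=-15 kN·m at a=9 m (b=L-a=3):
  R_A = M₀/L = (-15)/12 = -5/4 kN
  R_B = -M₀/L = -(-15)/12 = 5/4 kN
Superposition: R_A = 139/4 kN, R_B = 293/4 kN

R_A = 139/4 kN, R_B = 293/4 kN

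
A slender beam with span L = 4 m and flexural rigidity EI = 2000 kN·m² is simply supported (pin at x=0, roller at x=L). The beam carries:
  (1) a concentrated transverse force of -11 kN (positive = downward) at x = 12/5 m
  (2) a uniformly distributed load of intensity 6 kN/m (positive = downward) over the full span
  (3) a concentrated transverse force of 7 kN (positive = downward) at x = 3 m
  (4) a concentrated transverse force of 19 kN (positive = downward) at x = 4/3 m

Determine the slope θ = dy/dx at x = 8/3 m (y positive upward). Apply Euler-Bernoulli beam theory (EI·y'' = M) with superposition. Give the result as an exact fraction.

θ(8/3) = 1096441/162000000 rad

Load 1 — point force P=-11 kN at a=12/5 m (b=L-a=8/5):
  θ_1 = -Pa(2L²-6Lx+3x²+a²)/(6LEI)  [x>a] = -(-11)·(12/5)·(2·4²-6·4·(8/3)+3·(8/3)²+(12/5)²)/(6·4·2000) = -253/93750 rad
Load 2 — uniform load w=6 kN/m over full span:
  θ_2 = -w(L³-6Lx²+4x³)/(24EI) = -6·(4³-6·4·(8/3)²+4·(8/3)³)/(24·2000) = 13/3375 rad
Load 3 — point force P=7 kN at a=3 m (b=L-a=1):
  θ_3 = -Pb(L²-b²-3x²)/(6LEI)  [x≤a] = -7·1·(4²-1²-3·(8/3)²)/(6·4·2000) = 133/144000 rad
Load 4 — point force P=19 kN at a=4/3 m (b=L-a=8/3):
  θ_4 = -Pa(2L²-6Lx+3x²+a²)/(6LEI)  [x>a] = -19·(4/3)·(2·4²-6·4·(8/3)+3·(8/3)²+(4/3)²)/(6·4·2000) = 19/4050 rad
Superposition: θ = Σ θ_i = 1096441/162000000 rad ≈ 0.006768 rad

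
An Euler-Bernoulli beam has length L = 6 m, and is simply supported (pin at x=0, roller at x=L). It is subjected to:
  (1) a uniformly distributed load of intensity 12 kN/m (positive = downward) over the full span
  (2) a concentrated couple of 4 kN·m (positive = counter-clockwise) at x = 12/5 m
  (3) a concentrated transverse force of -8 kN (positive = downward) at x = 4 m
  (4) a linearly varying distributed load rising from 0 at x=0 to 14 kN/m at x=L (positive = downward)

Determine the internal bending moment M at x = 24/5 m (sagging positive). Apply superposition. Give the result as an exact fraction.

Load 1 — uniform load w=12 kN/m over full span:
  M_1 = wx(L-x)/2 = 12·(24/5)·(6-(24/5))/2 = 864/25 kN·m
Load 2 — applied couple M₀=4 kN·m at a=12/5 m (b=L-a=18/5):
  M_2 = M₀x/L - M₀  [x>a] = 4·(24/5)/6 - 4 = -4/5 kN·m
Load 3 — point force P=-8 kN at a=4 m (b=L-a=2):
  M_3 = Pa(L-x)/L  [x>a] = (-8)·4·(6-(24/5))/6 = -32/5 kN·m
Load 4 — triangular load w₀=14 kN/m (0→w₀ over full span):
  M_4 = w₀Lx/6 - w₀x³/(6L) = 14·6·(24/5)/6 - 14·(24/5)³/(6·6) = 3024/125 kN·m
Superposition: M = Σ M_i = 6444/125 kN·m ≈ 51.552000 kN·m

M(24/5) = 6444/125 kN·m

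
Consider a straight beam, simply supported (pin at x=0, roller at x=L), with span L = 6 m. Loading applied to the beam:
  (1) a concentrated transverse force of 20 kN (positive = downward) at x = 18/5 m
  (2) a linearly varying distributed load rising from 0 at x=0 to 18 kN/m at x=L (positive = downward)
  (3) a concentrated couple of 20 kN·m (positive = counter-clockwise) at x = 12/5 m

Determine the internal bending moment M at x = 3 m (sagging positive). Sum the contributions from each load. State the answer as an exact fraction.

Load 1 — point force P=20 kN at a=18/5 m (b=L-a=12/5):
  M_1 = Pbx/L  [x≤a] = 20·(12/5)·3/6 = 24 kN·m
Load 2 — triangular load w₀=18 kN/m (0→w₀ over full span):
  M_2 = w₀Lx/6 - w₀x³/(6L) = 18·6·3/6 - 18·3³/(6·6) = 81/2 kN·m
Load 3 — applied couple M₀=20 kN·m at a=12/5 m (b=L-a=18/5):
  M_3 = M₀x/L - M₀  [x>a] = 20·3/6 - 20 = -10 kN·m
Superposition: M = Σ M_i = 109/2 kN·m ≈ 54.500000 kN·m

M(3) = 109/2 kN·m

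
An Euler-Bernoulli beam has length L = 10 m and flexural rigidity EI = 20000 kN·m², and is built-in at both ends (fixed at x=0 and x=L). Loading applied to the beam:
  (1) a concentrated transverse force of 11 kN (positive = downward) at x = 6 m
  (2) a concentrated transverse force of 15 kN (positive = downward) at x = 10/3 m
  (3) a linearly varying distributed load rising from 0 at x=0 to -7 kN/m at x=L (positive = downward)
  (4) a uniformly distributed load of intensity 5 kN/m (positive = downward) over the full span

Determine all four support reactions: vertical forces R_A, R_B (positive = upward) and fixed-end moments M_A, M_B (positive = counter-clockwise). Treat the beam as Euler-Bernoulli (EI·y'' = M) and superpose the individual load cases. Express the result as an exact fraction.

Load 1 — point force P=11 kN at a=6 m (b=L-a=4):
  R_A = Pb²(3a+b)/L³ = 11·4²·(3·6+4)/10³ = 484/125 kN
  M_A = Pab²/L² = 11·6·4²/10² = 264/25 kN·m
  R_B = Pa²(a+3b)/L³ = 11·6²·(6+3·4)/10³ = 891/125 kN
  M_B = -Pa²b/L² = -11·6²·4/10² = -396/25 kN·m
Load 2 — point force P=15 kN at a=10/3 m (b=L-a=20/3):
  R_A = Pb²(3a+b)/L³ = 15·(20/3)²·(3·(10/3)+(20/3))/10³ = 100/9 kN
  M_A = Pab²/L² = 15·(10/3)·(20/3)²/10² = 200/9 kN·m
  R_B = Pa²(a+3b)/L³ = 15·(10/3)²·((10/3)+3·(20/3))/10³ = 35/9 kN
  M_B = -Pa²b/L² = -15·(10/3)²·(20/3)/10² = -100/9 kN·m
Load 3 — triangular load w₀=-7 kN/m (0→w₀ over full span):
  R_A = 3w₀L/20 = 3·(-7)·10/20 = -21/2 kN
  M_A = w₀L²/30 = (-7)·10²/30 = -70/3 kN·m
  R_B = 7w₀L/20 = 7·(-7)·10/20 = -49/2 kN
  M_B = -w₀L²/20 = -(-7)·10²/20 = 35 kN·m
Load 4 — uniform load w=5 kN/m over full span:
  R_A = wL/2 = 5·10/2 = 25 kN
  M_A = wL²/12 = 5·10²/12 = 125/3 kN·m
  R_B = wL/2 = 5·10/2 = 25 kN
  M_B = -wL²/12 = -5·10²/12 = -125/3 kN·m
Superposition: R_A = 66337/2250 kN, M_A = 11501/225 kN·m, R_B = 25913/2250 kN, M_B = -7564/225 kN·m

R_A = 66337/2250 kN, M_A = 11501/225 kN·m, R_B = 25913/2250 kN, M_B = -7564/225 kN·m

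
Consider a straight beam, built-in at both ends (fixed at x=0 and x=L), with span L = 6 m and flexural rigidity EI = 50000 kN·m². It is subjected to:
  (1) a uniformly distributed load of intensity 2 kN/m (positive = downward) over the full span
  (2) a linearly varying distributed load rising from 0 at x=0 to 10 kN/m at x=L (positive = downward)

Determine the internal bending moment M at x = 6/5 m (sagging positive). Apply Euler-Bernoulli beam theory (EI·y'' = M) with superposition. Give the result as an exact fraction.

Load 1 — uniform load w=2 kN/m over full span:
  M_1 = wLx/2 - wL²/12 - wx²/2 = 2·6·(6/5)/2 - 2·6²/12 - 2·(6/5)²/2 = -6/25 kN·m
Load 2 — triangular load w₀=10 kN/m (0→w₀ over full span):
  M_2 = 3w₀Lx/20 - w₀L²/30 - w₀x³/(6L) = 3·10·6·(6/5)/20 - 10·6²/30 - 10·(6/5)³/(6·6) = -42/25 kN·m
Superposition: M = Σ M_i = -48/25 kN·m ≈ -1.920000 kN·m

M(6/5) = -48/25 kN·m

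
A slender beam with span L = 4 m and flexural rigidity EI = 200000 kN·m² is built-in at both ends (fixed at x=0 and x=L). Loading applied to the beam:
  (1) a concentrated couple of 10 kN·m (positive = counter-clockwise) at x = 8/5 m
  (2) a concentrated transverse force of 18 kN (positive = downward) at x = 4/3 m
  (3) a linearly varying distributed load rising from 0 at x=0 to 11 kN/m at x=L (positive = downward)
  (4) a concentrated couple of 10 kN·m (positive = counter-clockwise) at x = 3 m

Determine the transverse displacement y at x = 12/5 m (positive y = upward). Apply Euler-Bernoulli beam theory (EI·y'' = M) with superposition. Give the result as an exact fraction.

Load 1 — applied couple M₀=10 kN·m at a=8/5 m (b=L-a=12/5):
  y_1 = (R_Ax³/6 - M_Ax²/2 - M₀(x-a)²/2)/EI  [x>a] with R_A=18/5, M_A=6/5 = ((18/5)·(12/5)³/6 - (6/5)·(12/5)²/2 - 10·((12/5)-(8/5))²/2)/200000 = 16/1953125 m
Load 2 — point force P=18 kN at a=4/3 m (b=L-a=8/3):
  y_2 = -Pa²(L-x)²(3bL-(3b+a)(L-x))/(6L³EI)  [x>a] = -18·(4/3)²·(4-(12/5))²·(3·(8/3)·4-(3·(8/3)+(4/3))·(4-(12/5)))/(6·4³·200000) = -64/3515625 m
Load 3 — triangular load w₀=11 kN/m (0→w₀ over full span):
  y_3 = -w₀x²(L-x)²(x+2L)/(120LEI) = -11·(12/5)²·(4-(12/5))²·((12/5)+2·4)/(120·4·200000) = -858/48828125 m
Load 4 — applied couple M₀=10 kN·m at a=3 m (b=L-a=1):
  y_4 = (R_Ax³/6 - M_Ax²/2)/EI  [x≤a] with R_A=45/16, M_A=25/8 = ((45/16)·(12/5)³/6 - (25/8)·(12/5)²/2)/200000 = -63/5000000 m
Superposition: y = Σ y_i = -1130183/28125000000 m ≈ -0.000040 m

y(12/5) = -1130183/28125000000 m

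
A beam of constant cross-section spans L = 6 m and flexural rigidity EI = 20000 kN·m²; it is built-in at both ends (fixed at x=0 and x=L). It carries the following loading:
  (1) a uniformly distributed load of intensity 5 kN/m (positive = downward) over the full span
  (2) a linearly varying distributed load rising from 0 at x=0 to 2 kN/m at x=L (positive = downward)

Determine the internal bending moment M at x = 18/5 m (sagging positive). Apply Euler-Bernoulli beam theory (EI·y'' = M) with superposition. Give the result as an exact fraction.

M(18/5) = 1011/125 kN·m

Load 1 — uniform load w=5 kN/m over full span:
  M_1 = wLx/2 - wL²/12 - wx²/2 = 5·6·(18/5)/2 - 5·6²/12 - 5·(18/5)²/2 = 33/5 kN·m
Load 2 — triangular load w₀=2 kN/m (0→w₀ over full span):
  M_2 = 3w₀Lx/20 - w₀L²/30 - w₀x³/(6L) = 3·2·6·(18/5)/20 - 2·6²/30 - 2·(18/5)³/(6·6) = 186/125 kN·m
Superposition: M = Σ M_i = 1011/125 kN·m ≈ 8.088000 kN·m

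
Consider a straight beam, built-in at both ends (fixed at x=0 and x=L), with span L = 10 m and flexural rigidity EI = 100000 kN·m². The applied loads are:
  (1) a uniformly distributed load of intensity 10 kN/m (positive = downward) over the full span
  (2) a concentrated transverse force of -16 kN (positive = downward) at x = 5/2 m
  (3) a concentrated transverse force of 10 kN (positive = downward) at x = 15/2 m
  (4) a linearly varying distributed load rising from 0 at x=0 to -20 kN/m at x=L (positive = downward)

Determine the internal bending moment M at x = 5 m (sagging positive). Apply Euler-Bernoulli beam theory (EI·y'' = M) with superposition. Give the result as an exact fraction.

M(5) = -15/8 kN·m

Load 1 — uniform load w=10 kN/m over full span:
  M_1 = wLx/2 - wL²/12 - wx²/2 = 10·10·5/2 - 10·10²/12 - 10·5²/2 = 125/3 kN·m
Load 2 — point force P=-16 kN at a=5/2 m (b=L-a=15/2):
  M_2 = Pa²(a+3b)(L-x)/L³ - Pa²b/L²  [x>a] = (-16)·(5/2)²·((5/2)+3·(15/2))·(10-5)/10³ - (-16)·(5/2)²·(15/2)/10² = -5 kN·m
Load 3 — point force P=10 kN at a=15/2 m (b=L-a=5/2):
  M_3 = Pb²(3a+b)x/L³ - Pab²/L²  [x≤a] = 10·(5/2)²·(3·(15/2)+(5/2))·5/10³ - 10·(15/2)·(5/2)²/10² = 25/8 kN·m
Load 4 — triangular load w₀=-20 kN/m (0→w₀ over full span):
  M_4 = 3w₀Lx/20 - w₀L²/30 - w₀x³/(6L) = 3·(-20)·10·5/20 - (-20)·10²/30 - (-20)·5³/(6·10) = -125/3 kN·m
Superposition: M = Σ M_i = -15/8 kN·m ≈ -1.875000 kN·m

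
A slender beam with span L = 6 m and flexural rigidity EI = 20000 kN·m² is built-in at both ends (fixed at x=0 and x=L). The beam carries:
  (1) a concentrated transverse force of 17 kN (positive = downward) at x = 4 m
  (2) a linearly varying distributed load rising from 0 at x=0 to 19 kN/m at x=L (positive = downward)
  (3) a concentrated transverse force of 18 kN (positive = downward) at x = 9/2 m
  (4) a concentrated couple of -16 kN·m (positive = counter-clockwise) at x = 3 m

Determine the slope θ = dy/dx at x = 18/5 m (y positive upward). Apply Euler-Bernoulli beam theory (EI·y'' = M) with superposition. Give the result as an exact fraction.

θ(18/5) = 1877/6250000 rad

Load 1 — point force P=17 kN at a=4 m (b=L-a=2):
  θ_1 = -Pb²x(2aL-(3a+b)x)/(2L³EI)  [x≤a] = -17·2²·(18/5)·(2·4·6-(3·4+2)·(18/5))/(2·6³·20000) = 17/250000 rad
Load 2 — triangular load w₀=19 kN/m (0→w₀ over full span):
  θ_2 = -w₀(2x(L-x)(L-2x)(x+2L)+x²(L-x)²)/(120LEI) = -19·(2·(18/5)·(6-(18/5))·(6-2·(18/5))·((18/5)+2·6)+(18/5)²·(6-(18/5))²)/(120·6·20000) = 513/1562500 rad
Load 3 — point force P=18 kN at a=9/2 m (b=L-a=3/2):
  θ_3 = -Pb²x(2aL-(3a+b)x)/(2L³EI)  [x≤a] = -18·(3/2)²·(18/5)·(2·(9/2)·6-(3·(9/2)+(3/2))·(18/5))/(2·6³·20000) = 0 rad
Load 4 — applied couple M₀=-16 kN·m at a=3 m (b=L-a=3):
  θ_4 = (R_Ax²/2 - M_Ax - M₀(x-a))/EI  [x>a] with R_A=-4, M_A=-4 = ((-4)·(18/5)²/2 - (-4)·(18/5) - (-16)·((18/5)-3))/20000 = -3/31250 rad
Superposition: θ = Σ θ_i = 1877/6250000 rad ≈ 0.000300 rad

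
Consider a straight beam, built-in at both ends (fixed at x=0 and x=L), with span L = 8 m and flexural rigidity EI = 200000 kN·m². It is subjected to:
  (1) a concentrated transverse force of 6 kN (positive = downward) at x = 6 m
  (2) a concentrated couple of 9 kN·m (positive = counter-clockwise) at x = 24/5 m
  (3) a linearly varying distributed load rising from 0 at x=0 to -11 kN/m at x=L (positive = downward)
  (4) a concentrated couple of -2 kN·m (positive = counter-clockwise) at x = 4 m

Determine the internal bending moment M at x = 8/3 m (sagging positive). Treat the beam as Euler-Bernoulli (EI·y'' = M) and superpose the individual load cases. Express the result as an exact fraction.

M(8/3) = -50201/8100 kN·m

Load 1 — point force P=6 kN at a=6 m (b=L-a=2):
  M_1 = Pb²(3a+b)x/L³ - Pab²/L²  [x≤a] = 6·2²·(3·6+2)·(8/3)/8³ - 6·6·2²/8² = 1/4 kN·m
Load 2 — applied couple M₀=9 kN·m at a=24/5 m (b=L-a=16/5):
  M_2 = R_Ax - M_A  [x≤a] with R_A=81/50, M_A=72/25 = (81/50)·(8/3) - (72/25) = 36/25 kN·m
Load 3 — triangular load w₀=-11 kN/m (0→w₀ over full span):
  M_3 = 3w₀Lx/20 - w₀L²/30 - w₀x³/(6L) = 3·(-11)·8·(8/3)/20 - (-11)·8²/30 - (-11)·(8/3)³/(6·8) = -2992/405 kN·m
Load 4 — applied couple M₀=-2 kN·m at a=4 m (b=L-a=4):
  M_4 = R_Ax - M_A  [x≤a] with R_A=-3/8, M_A=-1/2 = (-3/8)·(8/3) - (-1/2) = -1/2 kN·m
Superposition: M = Σ M_i = -50201/8100 kN·m ≈ -6.197654 kN·m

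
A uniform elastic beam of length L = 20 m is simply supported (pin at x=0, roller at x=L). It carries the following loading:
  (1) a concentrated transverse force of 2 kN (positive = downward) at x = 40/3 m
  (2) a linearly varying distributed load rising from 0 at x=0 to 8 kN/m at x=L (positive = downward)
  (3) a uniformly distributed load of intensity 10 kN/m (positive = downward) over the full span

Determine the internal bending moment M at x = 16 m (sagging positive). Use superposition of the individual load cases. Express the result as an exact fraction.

Load 1 — point force P=2 kN at a=40/3 m (b=L-a=20/3):
  M_1 = Pa(L-x)/L  [x>a] = 2·(40/3)·(20-16)/20 = 16/3 kN·m
Load 2 — triangular load w₀=8 kN/m (0→w₀ over full span):
  M_2 = w₀Lx/6 - w₀x³/(6L) = 8·20·16/6 - 8·16³/(6·20) = 768/5 kN·m
Load 3 — uniform load w=10 kN/m over full span:
  M_3 = wx(L-x)/2 = 10·16·(20-16)/2 = 320 kN·m
Superposition: M = Σ M_i = 7184/15 kN·m ≈ 478.933333 kN·m

M(16) = 7184/15 kN·m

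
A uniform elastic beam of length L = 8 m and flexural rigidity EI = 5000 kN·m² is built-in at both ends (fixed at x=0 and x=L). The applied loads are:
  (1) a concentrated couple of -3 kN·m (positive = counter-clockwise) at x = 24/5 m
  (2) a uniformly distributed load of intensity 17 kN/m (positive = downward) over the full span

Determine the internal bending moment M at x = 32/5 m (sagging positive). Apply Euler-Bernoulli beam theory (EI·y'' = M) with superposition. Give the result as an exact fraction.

Load 1 — applied couple M₀=-3 kN·m at a=24/5 m (b=L-a=16/5):
  M_1 = R_Ax - M_A - M₀  [x>a] with R_A=-27/50, M_A=-24/25 = (-27/50)·(32/5) - (-24/25) - (-3) = 63/125 kN·m
Load 2 — uniform load w=17 kN/m over full span:
  M_2 = wLx/2 - wL²/12 - wx²/2 = 17·8·(32/5)/2 - 17·8²/12 - 17·(32/5)²/2 = -272/75 kN·m
Superposition: M = Σ M_i = -1171/375 kN·m ≈ -3.122667 kN·m

M(32/5) = -1171/375 kN·m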